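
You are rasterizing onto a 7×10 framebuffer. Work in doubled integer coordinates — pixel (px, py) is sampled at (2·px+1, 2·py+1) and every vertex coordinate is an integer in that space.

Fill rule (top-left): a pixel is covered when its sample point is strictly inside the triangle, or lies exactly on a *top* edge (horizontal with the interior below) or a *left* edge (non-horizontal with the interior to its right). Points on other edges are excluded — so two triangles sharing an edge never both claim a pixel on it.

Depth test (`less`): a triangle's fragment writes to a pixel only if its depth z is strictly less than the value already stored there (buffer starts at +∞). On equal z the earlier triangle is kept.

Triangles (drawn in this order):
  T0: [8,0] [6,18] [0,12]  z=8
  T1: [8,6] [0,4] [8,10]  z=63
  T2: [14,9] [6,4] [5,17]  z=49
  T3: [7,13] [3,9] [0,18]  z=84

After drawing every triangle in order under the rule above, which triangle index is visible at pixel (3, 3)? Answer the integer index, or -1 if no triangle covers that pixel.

T0:
  2·area = 120
  edge (8, 0)→(6, 18): d=(-2,18) right/bottom  bias=-1
  edge (6, 18)→(0, 12): d=(-6,-6) top-left  bias=+0
  edge (0, 12)→(8, 0): d=(8,-12) top-left  bias=+0
    (3,1)@(7, 3): e=[12,96,12] → █
    (4,1)@(9, 3): e=[-24,108,36] → ·
    (2,2)@(5, 5): e=[44,72,4] → █
    (4,2)@(9, 5): e=[-28,96,52] → ·
    (2,3)@(5, 7): e=[40,60,20] → █
    (4,3)@(9, 7): e=[-32,84,68] → ·
    (1,4)@(3, 9): e=[72,36,12] → █
    (3,4)@(7, 9): e=[0,60,60] → ·  [on edge]
    (0,5)@(1, 11): e=[104,12,4] → █
    (3,5)@(7, 11): e=[-4,48,76] → ·
    (0,6)@(1, 13): e=[100,0,20] → █  [on edge]
    (3,6)@(7, 13): e=[-8,36,92] → ·
    (1,7)@(3, 15): e=[60,0,60] → █  [on edge]
    (2,8)@(5, 17): e=[20,0,100] → █  [on edge]
    (3,9)@(7, 19): e=[-20,0,140] → ·  [on edge]
  covered (16 px):
    · · · · · · ·
    · · · █ · · ·
    · · █ █ · · ·
    · · █ █ · · ·
    · █ █ · · · ·
    █ █ █ · · · ·
    █ █ █ · · · ·
    · █ █ · · · ·
    · · █ · · · ·
    · · · · · · ·
T1:
  2·area = 32  (B↔C swapped to make it positive)
  edge (8, 6)→(8, 10): d=(0,4) right/bottom  bias=-1
  edge (8, 10)→(0, 4): d=(-8,-6) top-left  bias=+0
  edge (0, 4)→(8, 6): d=(8,2) right/bottom  bias=-1
    (1,2)@(3, 5): e=[20,10,2] → █
    (2,2)@(5, 5): e=[12,22,-2] → ·
    (1,3)@(3, 7): e=[20,-6,18] → ·
    (2,3)@(5, 7): e=[12,6,14] → █
    (3,3)@(7, 7): e=[4,18,10] → █
    (4,3)@(9, 7): e=[-4,30,6] → ·
    (2,4)@(5, 9): e=[12,-10,30] → ·
    (3,4)@(7, 9): e=[4,2,26] → █
    (4,4)@(9, 9): e=[-4,14,22] → ·
    (3,5)@(7, 11): e=[4,-14,42] → ·
  covered (4 px):
    · · · · · · ·
    · · · · · · ·
    · █ · · · · ·
    · · █ █ · · ·
    · · · █ · · ·
    · · · · · · ·
    · · · · · · ·
    · · · · · · ·
    · · · · · · ·
    · · · · · · ·
T2:
  2·area = 109  (B↔C swapped to make it positive)
  edge (14, 9)→(5, 17): d=(-9,8) right/bottom  bias=-1
  edge (5, 17)→(6, 4): d=(1,-13) top-left  bias=+0
  edge (6, 4)→(14, 9): d=(8,5) right/bottom  bias=-1
    (3,2)@(7, 5): e=[92,14,3] → █
    (4,2)@(9, 5): e=[76,40,-7] → ·
    (3,3)@(7, 7): e=[74,16,19] → █
    (4,3)@(9, 7): e=[58,42,9] → █
    (5,3)@(11, 7): e=[42,68,-1] → ·
    (3,4)@(7, 9): e=[56,18,35] → █
    (5,4)@(11, 9): e=[24,70,15] → █
    (6,4)@(13, 9): e=[8,96,5] → █
    (3,5)@(7, 11): e=[38,20,51] → █
    (6,5)@(13, 11): e=[-10,98,21] → ·
    (3,6)@(7, 13): e=[20,22,67] → █
    (5,6)@(11, 13): e=[-12,74,47] → ·
    (2,8)@(5, 17): e=[0,0,109] → ·  [on edge]
  covered (13 px):
    · · · · · · ·
    · · · · · · ·
    · · · █ · · ·
    · · · █ █ · ·
    · · · █ █ █ █
    · · · █ █ █ ·
    · · · █ █ · ·
    · · · █ · · ·
    · · · · · · ·
    · · · · · · ·
T3:
  2·area = 48  (B↔C swapped to make it positive)
  edge (7, 13)→(0, 18): d=(-7,5) right/bottom  bias=-1
  edge (0, 18)→(3, 9): d=(3,-9) top-left  bias=+0
  edge (3, 9)→(7, 13): d=(4,4) right/bottom  bias=-1
    (2,1)@(5, 3): e=[80,0,-32] → ·  [on edge]
    (0,3)@(1, 7): e=[72,-24,0] → ·  [on edge]
    (1,4)@(3, 9): e=[48,0,0] → ·  [on edge]
    (1,5)@(3, 11): e=[34,6,8] → █
    (2,5)@(5, 11): e=[24,24,0] → ·  [on edge]
    (1,6)@(3, 13): e=[20,12,16] → █
    (2,6)@(5, 13): e=[10,30,8] → █
    (3,6)@(7, 13): e=[0,48,0] → ·  [on edge]
    (0,7)@(1, 15): e=[16,0,32] → █  [on edge]
    (2,7)@(5, 15): e=[-4,36,16] → ·
    (4,7)@(9, 15): e=[-24,72,0] → ·  [on edge]
    (0,8)@(1, 17): e=[2,6,40] → █
    (5,8)@(11, 17): e=[-48,96,0] → ·  [on edge]
    (6,9)@(13, 19): e=[-72,120,0] → ·  [on edge]
  covered (6 px):
    · · · · · · ·
    · · · · · · ·
    · · · · · · ·
    · · · · · · ·
    · · · · · · ·
    · █ · · · · ·
    · █ █ · · · ·
    █ █ · · · · ·
    █ · · · · · ·
    · · · · · · ·

Z-buffer (winner per pixel, '.' = empty):
  . . . . . . .
  . . . 0 . . .
  . 1 0 0 . . .
  . . 0 0 2 . .
  . 0 0 2 2 2 2
  0 0 0 2 2 2 .
  0 0 0 2 2 . .
  3 0 0 2 . . .
  3 . 0 . . . .
  . . . . . . .

Final: 0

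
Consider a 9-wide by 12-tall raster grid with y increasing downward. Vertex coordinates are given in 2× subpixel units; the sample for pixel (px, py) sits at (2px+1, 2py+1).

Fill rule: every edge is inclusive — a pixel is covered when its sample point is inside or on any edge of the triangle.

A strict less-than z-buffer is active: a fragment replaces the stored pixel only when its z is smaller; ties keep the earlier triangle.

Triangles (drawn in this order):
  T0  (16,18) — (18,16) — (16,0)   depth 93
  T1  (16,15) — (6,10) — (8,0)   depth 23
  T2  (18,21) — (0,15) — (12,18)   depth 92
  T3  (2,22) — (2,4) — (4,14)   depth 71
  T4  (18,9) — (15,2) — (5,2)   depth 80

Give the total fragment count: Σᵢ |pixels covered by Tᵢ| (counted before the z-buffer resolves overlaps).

T0:
  2·area = 36  (B↔C swapped to make it positive)
  edge (16, 18)→(16, 0): d=(0,-18) inclusive
  edge (16, 0)→(18, 16): d=(2,16) inclusive
  edge (18, 16)→(16, 18): d=(-2,2) inclusive
    (8,4)@(17, 9): e=[18,2,16] → X
    (8,5)@(17, 11): e=[18,6,12] → X
    (8,6)@(17, 13): e=[18,10,8] → X
    (8,7)@(17, 15): e=[18,14,4] → X
    (8,8)@(17, 17): e=[18,18,0] → X  [on edge]
    (7,9)@(15, 19): e=[-18,54,0] → .  [on edge]
    (8,9)@(17, 19): e=[18,22,-4] → .
    (6,10)@(13, 21): e=[-54,90,0] → .  [on edge]
    (5,11)@(11, 23): e=[-90,126,0] → .  [on edge]
  covered (5 px):
    . . . . . . . . .
    . . . . . . . . .
    . . . . . . . . .
    . . . . . . . . .
    . . . . . . . . X
    . . . . . . . . X
    . . . . . . . . X
    . . . . . . . . X
    . . . . . . . . X
    . . . . . . . . .
    . . . . . . . . .
    . . . . . . . . .
T1:
  2·area = 110
  edge (16, 15)→(6, 10): d=(-10,-5) inclusive
  edge (6, 10)→(8, 0): d=(2,-10) inclusive
  edge (8, 0)→(16, 15): d=(8,15) inclusive
    (4,1)@(9, 3): e=[85,16,9] → X
    (5,1)@(11, 3): e=[95,36,-21] → .
    (3,2)@(7, 5): e=[55,0,55] → X  [on edge]
    (5,2)@(11, 5): e=[75,40,-5] → .
    (3,3)@(7, 7): e=[35,4,71] → X
    (5,3)@(11, 7): e=[55,44,11] → X
    (6,3)@(13, 7): e=[65,64,-19] → .
    (3,4)@(7, 9): e=[15,8,87] → X
    (6,4)@(13, 9): e=[45,68,-3] → .
    (3,5)@(7, 11): e=[-5,12,103] → .
    (4,5)@(9, 11): e=[5,32,73] → X
    (6,5)@(13, 11): e=[25,72,13] → X
    (2,7)@(5, 15): e=[-55,0,165] → .  [on edge]
  covered (13 px):
    . . . . . . . . .
    . . . . X . . . .
    . . . X X . . . .
    . . . X X X . . .
    . . . X X X . . .
    . . . . X X X . .
    . . . . . . X . .
    . . . . . . . . .
    . . . . . . . . .
    . . . . . . . . .
    . . . . . . . . .
    . . . . . . . . .
T2:
  2·area = 18
  edge (18, 21)→(0, 15): d=(-18,-6) inclusive
  edge (0, 15)→(12, 18): d=(12,3) inclusive
  edge (12, 18)→(18, 21): d=(6,3) inclusive
    (3,8)@(7, 17): e=[6,3,9] → X
    (4,8)@(9, 17): e=[18,-3,3] → .
    (3,9)@(7, 19): e=[-30,27,21] → .
    (6,9)@(13, 19): e=[6,9,3] → X
    (7,9)@(15, 19): e=[18,3,-3] → .
    (6,10)@(13, 21): e=[-30,33,15] → .
  covered (2 px):
    . . . . . . . . .
    . . . . . . . . .
    . . . . . . . . .
    . . . . . . . . .
    . . . . . . . . .
    . . . . . . . . .
    . . . . . . . . .
    . . . . . . . . .
    . . . X . . . . .
    . . . . . . X . .
    . . . . . . . . .
    . . . . . . . . .
T3:
  2·area = 36
  edge (2, 22)→(2, 4): d=(0,-18) inclusive
  edge (2, 4)→(4, 14): d=(2,10) inclusive
  edge (4, 14)→(2, 22): d=(-2,8) inclusive
    (1,4)@(3, 9): e=[18,0,18] → X  [on edge]
    (2,4)@(5, 9): e=[54,-20,2] → .
    (1,5)@(3, 11): e=[18,4,14] → X
    (2,5)@(5, 11): e=[54,-16,-2] → .
    (1,6)@(3, 13): e=[18,8,10] → X
    (2,6)@(5, 13): e=[54,-12,-6] → .
    (1,7)@(3, 15): e=[18,12,6] → X
    (2,7)@(5, 15): e=[54,-8,-10] → .
    (1,8)@(3, 17): e=[18,16,2] → X
    (2,8)@(5, 17): e=[54,-4,-14] → .
    (1,9)@(3, 19): e=[18,20,-2] → .
    (2,9)@(5, 19): e=[54,0,-18] → .  [on edge]
  covered (5 px):
    . . . . . . . . .
    . . . . . . . . .
    . . . . . . . . .
    . . . . . . . . .
    . X . . . . . . .
    . X . . . . . . .
    . X . . . . . . .
    . X . . . . . . .
    . X . . . . . . .
    . . . . . . . . .
    . . . . . . . . .
    . . . . . . . . .
T4:
  2·area = 70  (B↔C swapped to make it positive)
  edge (18, 9)→(5, 2): d=(-13,-7) inclusive
  edge (5, 2)→(15, 2): d=(10,0) inclusive
  edge (15, 2)→(18, 9): d=(3,7) inclusive
    (3,1)@(7, 3): e=[1,10,59] → X
    (4,1)@(9, 3): e=[15,10,45] → X
    (5,1)@(11, 3): e=[29,10,31] → X
    (6,1)@(13, 3): e=[43,10,17] → X
    (7,1)@(15, 3): e=[57,10,3] → X
    (8,1)@(17, 3): e=[71,10,-11] → .
    (3,2)@(7, 5): e=[-25,30,65] → .
    (4,2)@(9, 5): e=[-11,30,51] → .
    (5,2)@(11, 5): e=[3,30,37] → X
    (8,2)@(17, 5): e=[45,30,-5] → .
    (5,3)@(11, 7): e=[-23,50,43] → .
    (6,3)@(13, 7): e=[-9,50,29] → .
  covered (10 px):
    . . . . . . . . .
    . . . X X X X X .
    . . . . . X X X .
    . . . . . . . X X
    . . . . . . . . .
    . . . . . . . . .
    . . . . . . . . .
    . . . . . . . . .
    . . . . . . . . .
    . . . . . . . . .
    . . . . . . . . .
    . . . . . . . . .

Final: 35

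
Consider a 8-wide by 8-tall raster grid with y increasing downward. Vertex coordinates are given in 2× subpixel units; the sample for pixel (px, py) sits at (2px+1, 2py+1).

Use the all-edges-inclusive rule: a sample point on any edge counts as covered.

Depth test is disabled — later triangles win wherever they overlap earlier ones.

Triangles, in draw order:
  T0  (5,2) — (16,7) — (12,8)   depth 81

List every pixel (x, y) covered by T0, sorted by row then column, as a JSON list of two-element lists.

T0:
  2·area = 31
  edge (5, 2)→(16, 7): d=(11,5) inclusive
  edge (16, 7)→(12, 8): d=(-4,1) inclusive
  edge (12, 8)→(5, 2): d=(-7,-6) inclusive
    (3,1)@(7, 3): e=[1,25,5] → X
    (4,1)@(9, 3): e=[-9,23,17] → .
    (3,2)@(7, 5): e=[23,17,-9] → .
    (4,2)@(9, 5): e=[13,15,3] → X
    (5,2)@(11, 5): e=[3,13,15] → X
    (6,2)@(13, 5): e=[-7,11,27] → .
    (4,3)@(9, 7): e=[35,7,-11] → .
    (5,3)@(11, 7): e=[25,5,1] → X
    (6,3)@(13, 7): e=[15,3,13] → X
    (7,3)@(15, 7): e=[5,1,25] → X
    (5,4)@(11, 9): e=[47,-3,-13] → .
    (6,4)@(13, 9): e=[37,-5,-1] → .
  covered (6 px):
    . . . . . . . .
    . . . X . . . .
    . . . . X X . .
    . . . . . X X X
    . . . . . . . .
    . . . . . . . .
    . . . . . . . .
    . . . . . . . .

Final: [[3,1],[4,2],[5,2],[5,3],[6,3],[7,3]]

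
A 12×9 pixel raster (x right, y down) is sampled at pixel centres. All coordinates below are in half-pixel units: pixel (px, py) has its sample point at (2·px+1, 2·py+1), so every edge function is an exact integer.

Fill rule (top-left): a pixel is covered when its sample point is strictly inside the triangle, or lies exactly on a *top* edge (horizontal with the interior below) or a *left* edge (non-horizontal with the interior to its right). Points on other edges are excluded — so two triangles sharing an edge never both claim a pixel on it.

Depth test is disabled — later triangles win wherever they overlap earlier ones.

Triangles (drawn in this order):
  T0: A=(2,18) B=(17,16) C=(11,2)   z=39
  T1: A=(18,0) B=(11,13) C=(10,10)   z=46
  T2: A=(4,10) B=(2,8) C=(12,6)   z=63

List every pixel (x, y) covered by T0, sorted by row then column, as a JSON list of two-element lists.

T0:
  2·area = 222  (B↔C swapped to make it positive)
  edge (2, 18)→(11, 2): d=(9,-16) top-left  bias=+0
  edge (11, 2)→(17, 16): d=(6,14) right/bottom  bias=-1
  edge (17, 16)→(2, 18): d=(-15,2) right/bottom  bias=-1
    (5,1)@(11, 3): e=[9,6,207] → #
    (6,1)@(13, 3): e=[41,-22,203] → ·
    (5,2)@(11, 5): e=[27,18,177] → #
    (6,2)@(13, 5): e=[59,-10,173] → ·
    (4,3)@(9, 7): e=[13,58,151] → #
    (6,3)@(13, 7): e=[77,2,143] → #
    (7,3)@(15, 7): e=[109,-26,139] → ·
    (4,4)@(9, 9): e=[31,70,121] → #
    (7,4)@(15, 9): e=[127,-14,109] → ·
    (3,5)@(7, 11): e=[17,110,95] → #
    (7,5)@(15, 11): e=[145,-2,79] → ·
    (2,6)@(5, 13): e=[3,150,69] → #
  covered (28 px):
    · · · · · · · · · · · ·
    · · · · · # · · · · · ·
    · · · · · # · · · · · ·
    · · · · # # # · · · · ·
    · · · · # # # · · · · ·
    · · · # # # # · · · · ·
    · · # # # # # # · · · ·
    · · # # # # # # · · · ·
    · # # # # · · · · · · ·
T1:
  2·area = 34
  edge (18, 0)→(11, 13): d=(-7,13) right/bottom  bias=-1
  edge (11, 13)→(10, 10): d=(-1,-3) top-left  bias=+0
  edge (10, 10)→(18, 0): d=(8,-10) top-left  bias=+0
    (3,0)@(7, 1): e=[136,0,-102] → ·  [on edge]
    (7,2)@(15, 5): e=[4,20,10] → #
    (8,2)@(17, 5): e=[-22,26,30] → ·
    (4,3)@(9, 7): e=[68,0,-34] → ·  [on edge]
    (6,3)@(13, 7): e=[16,12,6] → #
    (7,3)@(15, 7): e=[-10,18,26] → ·
    (5,4)@(11, 9): e=[28,4,2] → #
    (7,4)@(15, 9): e=[-24,16,42] → ·
    (5,5)@(11, 11): e=[14,2,18] → #
    (6,5)@(13, 11): e=[-12,8,38] → ·
    (5,6)@(11, 13): e=[0,0,34] → ·  [on edge]
  covered (5 px):
    · · · · · · · · · · · ·
    · · · · · · · · · · · ·
    · · · · · · · # · · · ·
    · · · · · · # · · · · ·
    · · · · · # # · · · · ·
    · · · · · # · · · · · ·
    · · · · · · · · · · · ·
    · · · · · · · · · · · ·
    · · · · · · · · · · · ·
T2:
  2·area = 24
  edge (4, 10)→(2, 8): d=(-2,-2) top-left  bias=+0
  edge (2, 8)→(12, 6): d=(10,-2) top-left  bias=+0
  edge (12, 6)→(4, 10): d=(-8,4) right/bottom  bias=-1
    (8,2)@(17, 5): e=[36,0,-12] → ·  [on edge]
    (0,3)@(1, 7): e=[0,-12,36] → ·  [on edge]
    (3,3)@(7, 7): e=[12,0,12] → #  [on edge]
    (4,3)@(9, 7): e=[16,4,4] → #
    (5,3)@(11, 7): e=[20,8,-4] → ·
    (1,4)@(3, 9): e=[0,12,12] → #  [on edge]
    (2,4)@(5, 9): e=[4,16,4] → #
    (3,4)@(7, 9): e=[8,20,-4] → ·
    (4,4)@(9, 9): e=[12,24,-12] → ·
    (1,5)@(3, 11): e=[-4,32,-4] → ·
    (2,5)@(5, 11): e=[0,36,-12] → ·  [on edge]
    (3,6)@(7, 13): e=[0,60,-36] → ·  [on edge]
    (4,7)@(9, 15): e=[0,84,-60] → ·  [on edge]
    (5,8)@(11, 17): e=[0,108,-84] → ·  [on edge]
  covered (4 px):
    · · · · · · · · · · · ·
    · · · · · · · · · · · ·
    · · · · · · · · · · · ·
    · · · # # · · · · · · ·
    · # # · · · · · · · · ·
    · · · · · · · · · · · ·
    · · · · · · · · · · · ·
    · · · · · · · · · · · ·
    · · · · · · · · · · · ·

Answer: [[5,1],[5,2],[4,3],[5,3],[6,3],[4,4],[5,4],[6,4],[3,5],[4,5],[5,5],[6,5],[2,6],[3,6],[4,6],[5,6],[6,6],[7,6],[2,7],[3,7],[4,7],[5,7],[6,7],[7,7],[1,8],[2,8],[3,8],[4,8]]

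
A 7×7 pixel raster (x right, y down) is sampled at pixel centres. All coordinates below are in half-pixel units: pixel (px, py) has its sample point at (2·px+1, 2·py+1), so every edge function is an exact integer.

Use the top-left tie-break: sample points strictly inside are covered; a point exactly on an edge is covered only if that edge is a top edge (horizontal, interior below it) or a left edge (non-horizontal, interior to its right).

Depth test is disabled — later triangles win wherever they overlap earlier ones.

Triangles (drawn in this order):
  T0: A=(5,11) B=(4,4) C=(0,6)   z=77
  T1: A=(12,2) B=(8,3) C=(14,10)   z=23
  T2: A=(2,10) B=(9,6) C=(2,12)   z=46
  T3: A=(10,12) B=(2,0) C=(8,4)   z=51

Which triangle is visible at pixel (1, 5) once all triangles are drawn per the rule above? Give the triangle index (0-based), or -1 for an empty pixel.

T0:
  2·area = 30  (B↔C swapped to make it positive)
  edge (5, 11)→(0, 6): d=(-5,-5) top-left  bias=+0
  edge (0, 6)→(4, 4): d=(4,-2) top-left  bias=+0
  edge (4, 4)→(5, 11): d=(1,7) right/bottom  bias=-1
    (1,2)@(3, 5): e=[20,2,8] → X
    (2,2)@(5, 5): e=[30,6,-6] → .
    (0,3)@(1, 7): e=[0,6,24] → X  [on edge]
    (2,3)@(5, 7): e=[20,14,-4] → .
    (0,4)@(1, 9): e=[-10,14,26] → .
    (1,4)@(3, 9): e=[0,18,12] → X  [on edge]
    (2,4)@(5, 9): e=[10,22,-2] → .
    (1,5)@(3, 11): e=[-10,26,14] → .
    (2,5)@(5, 11): e=[0,30,0] → .  [on edge]
    (3,6)@(7, 13): e=[0,42,-12] → .  [on edge]
  covered (4 px):
    . . . . . . .
    . . . . . . .
    . X . . . . .
    X X . . . . .
    . X . . . . .
    . . . . . . .
    . . . . . . .
T1:
  2·area = 34  (B↔C swapped to make it positive)
  edge (12, 2)→(14, 10): d=(2,8) right/bottom  bias=-1
  edge (14, 10)→(8, 3): d=(-6,-7) top-left  bias=+0
  edge (8, 3)→(12, 2): d=(4,-1) top-left  bias=+0
    (4,1)@(9, 3): e=[26,7,1] → X
    (5,1)@(11, 3): e=[10,21,3] → X
    (6,1)@(13, 3): e=[-6,35,5] → .
    (4,2)@(9, 5): e=[30,-5,9] → .
    (5,2)@(11, 5): e=[14,9,11] → X
    (6,2)@(13, 5): e=[-2,23,13] → .
    (5,3)@(11, 7): e=[18,-3,19] → .
    (6,3)@(13, 7): e=[2,11,21] → X
    (6,4)@(13, 9): e=[6,-1,29] → .
  covered (4 px):
    . . . . . . .
    . . . . X X .
    . . . . . X .
    . . . . . . X
    . . . . . . .
    . . . . . . .
    . . . . . . .
T2:
  2·area = 14
  edge (2, 10)→(9, 6): d=(7,-4) top-left  bias=+0
  edge (9, 6)→(2, 12): d=(-7,6) right/bottom  bias=-1
  edge (2, 12)→(2, 10): d=(0,-2) top-left  bias=+0
    (2,4)@(5, 9): e=[5,3,6] → X
    (3,4)@(7, 9): e=[13,-9,10] → .
    (1,5)@(3, 11): e=[11,1,2] → X
    (2,5)@(5, 11): e=[19,-11,6] → .
    (1,6)@(3, 13): e=[25,-13,2] → .
  covered (2 px):
    . . . . . . .
    . . . . . . .
    . . . . . . .
    . . . . . . .
    . . X . . . .
    . X . . . . .
    . . . . . . .
T3:
  2·area = 40
  edge (10, 12)→(2, 0): d=(-8,-12) top-left  bias=+0
  edge (2, 0)→(8, 4): d=(6,4) right/bottom  bias=-1
  edge (8, 4)→(10, 12): d=(2,8) right/bottom  bias=-1
    (1,0)@(3, 1): e=[4,2,34] → X
    (2,0)@(5, 1): e=[28,-6,18] → .
    (1,1)@(3, 3): e=[-12,14,38] → .
    (2,1)@(5, 3): e=[12,6,22] → X
    (3,1)@(7, 3): e=[36,-2,6] → .
    (2,2)@(5, 5): e=[-4,18,26] → .
    (3,2)@(7, 5): e=[20,10,10] → X
    (4,2)@(9, 5): e=[44,2,-6] → .
    (3,3)@(7, 7): e=[4,22,14] → X
    (4,3)@(9, 7): e=[28,14,-2] → .
    (3,4)@(7, 9): e=[-12,34,18] → .
    (4,4)@(9, 9): e=[12,26,2] → X
  covered (5 px):
    . X . . . . .
    . . X . . . .
    . . . X . . .
    . . . X . . .
    . . . . X . .
    . . . . . . .
    . . . . . . .

Z-buffer (winner per pixel, '.' = empty):
  . 3 . . . . .
  . . 3 . 1 1 .
  . 0 . 3 . 1 .
  0 0 . 3 . . 1
  . 0 2 . 3 . .
  . 2 . . . . .
  . . . . . . .

Result: 2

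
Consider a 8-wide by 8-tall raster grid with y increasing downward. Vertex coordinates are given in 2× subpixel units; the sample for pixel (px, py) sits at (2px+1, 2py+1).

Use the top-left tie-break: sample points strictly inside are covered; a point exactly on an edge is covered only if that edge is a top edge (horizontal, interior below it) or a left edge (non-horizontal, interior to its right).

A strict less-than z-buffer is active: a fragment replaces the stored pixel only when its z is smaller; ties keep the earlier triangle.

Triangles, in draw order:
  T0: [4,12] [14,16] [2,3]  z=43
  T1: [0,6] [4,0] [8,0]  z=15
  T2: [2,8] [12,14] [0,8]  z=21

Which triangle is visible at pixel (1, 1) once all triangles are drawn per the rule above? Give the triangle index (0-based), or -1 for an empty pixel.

T0:
  2·area = 82  (B↔C swapped to make it positive)
  edge (4, 12)→(2, 3): d=(-2,-9) top-left  bias=+0
  edge (2, 3)→(14, 16): d=(12,13) right/bottom  bias=-1
  edge (14, 16)→(4, 12): d=(-10,-4) top-left  bias=+0
    (1,2)@(3, 5): e=[5,11,66] → X
    (2,2)@(5, 5): e=[23,-15,74] → .
    (1,3)@(3, 7): e=[1,35,46] → X
    (2,3)@(5, 7): e=[19,9,54] → X
    (3,3)@(7, 7): e=[37,-17,62] → .
    (1,4)@(3, 9): e=[-3,59,26] → .
    (2,4)@(5, 9): e=[15,33,34] → X
    (3,4)@(7, 9): e=[33,7,42] → X
    (4,4)@(9, 9): e=[51,-19,50] → .
    (2,5)@(5, 11): e=[11,57,14] → X
    (4,5)@(9, 11): e=[47,5,30] → X
    (5,5)@(11, 11): e=[65,-21,38] → .
  covered (12 px):
    . . . . . . . .
    . . . . . . . .
    . X . . . . . .
    . X X . . . . .
    . . X X . . . .
    . . X X X . . .
    . . . X X X . .
    . . . . . . X .
T1:
  2·area = 24
  edge (0, 6)→(4, 0): d=(4,-6) top-left  bias=+0
  edge (4, 0)→(8, 0): d=(4,0) top-left  bias=+0
  edge (8, 0)→(0, 6): d=(-8,6) right/bottom  bias=-1
    (2,0)@(5, 1): e=[10,4,10] → X
    (3,0)@(7, 1): e=[22,4,-2] → .
    (1,1)@(3, 3): e=[6,12,6] → X
    (2,1)@(5, 3): e=[18,12,-6] → .
    (0,2)@(1, 5): e=[2,20,2] → X
    (1,2)@(3, 5): e=[14,20,-10] → .
    (0,3)@(1, 7): e=[10,28,-14] → .
  covered (3 px):
    . . X . . . . .
    . X . . . . . .
    X . . . . . . .
    . . . . . . . .
    . . . . . . . .
    . . . . . . . .
    . . . . . . . .
    . . . . . . . .
T2:
  2·area = 12
  edge (2, 8)→(12, 14): d=(10,6) right/bottom  bias=-1
  edge (12, 14)→(0, 8): d=(-12,-6) top-left  bias=+0
  edge (0, 8)→(2, 8): d=(2,0) top-left  bias=+0
    (1,4)@(3, 9): e=[4,6,2] → X
    (2,4)@(5, 9): e=[-8,18,2] → .
    (1,5)@(3, 11): e=[24,-18,6] → .
    (3,5)@(7, 11): e=[0,6,6] → .  [on edge]
  covered (1 px):
    . . . . . . . .
    . . . . . . . .
    . . . . . . . .
    . . . . . . . .
    . X . . . . . .
    . . . . . . . .
    . . . . . . . .
    . . . . . . . .

Z-buffer (winner per pixel, '.' = empty):
  . . 1 . . . . .
  . 1 . . . . . .
  1 0 . . . . . .
  . 0 0 . . . . .
  . 2 0 0 . . . .
  . . 0 0 0 . . .
  . . . 0 0 0 . .
  . . . . . . 0 .

Final: 1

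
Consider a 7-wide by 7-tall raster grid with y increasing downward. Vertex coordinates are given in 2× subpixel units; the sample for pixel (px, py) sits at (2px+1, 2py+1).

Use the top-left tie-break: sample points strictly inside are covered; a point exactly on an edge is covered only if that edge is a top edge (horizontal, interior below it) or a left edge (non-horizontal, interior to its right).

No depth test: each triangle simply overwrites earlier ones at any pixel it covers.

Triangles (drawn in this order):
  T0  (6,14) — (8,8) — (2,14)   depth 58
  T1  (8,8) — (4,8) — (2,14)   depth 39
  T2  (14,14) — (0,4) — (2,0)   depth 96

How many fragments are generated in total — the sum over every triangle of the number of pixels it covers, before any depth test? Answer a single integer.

T0:
  2·area = 24  (B↔C swapped to make it positive)
  edge (6, 14)→(2, 14): d=(-4,0) right/bottom  bias=-1
  edge (2, 14)→(8, 8): d=(6,-6) top-left  bias=+0
  edge (8, 8)→(6, 14): d=(-2,6) right/bottom  bias=-1
    (6,1)@(13, 3): e=[44,0,-20] → .  [on edge]
    (4,2)@(9, 5): e=[36,-12,0] → .  [on edge]
    (5,2)@(11, 5): e=[36,0,-12] → .  [on edge]
    (4,3)@(9, 7): e=[28,0,-4] → .  [on edge]
    (3,4)@(7, 9): e=[20,0,4] → X  [on edge]
    (4,4)@(9, 9): e=[20,12,-8] → .
    (2,5)@(5, 11): e=[12,0,12] → X  [on edge]
    (3,5)@(7, 11): e=[12,12,0] → .  [on edge]
    (1,6)@(3, 13): e=[4,0,20] → X  [on edge]
    (3,6)@(7, 13): e=[4,24,-4] → .
  covered (4 px):
    . . . . . . .
    . . . . . . .
    . . . . . . .
    . . . . . . .
    . . . X . . .
    . . X . . . .
    . X X . . . .
T1:
  2·area = 24  (B↔C swapped to make it positive)
  edge (8, 8)→(2, 14): d=(-6,6) right/bottom  bias=-1
  edge (2, 14)→(4, 8): d=(2,-6) top-left  bias=+0
  edge (4, 8)→(8, 8): d=(4,0) top-left  bias=+0
    (6,1)@(13, 3): e=[0,44,-20] → .  [on edge]
    (2,2)@(5, 5): e=[36,0,-12] → .  [on edge]
    (5,2)@(11, 5): e=[0,36,-12] → .  [on edge]
    (4,3)@(9, 7): e=[0,28,-4] → .  [on edge]
    (2,4)@(5, 9): e=[12,8,4] → X
    (3,4)@(7, 9): e=[0,20,4] → .  [on edge]
    (1,5)@(3, 11): e=[12,0,12] → X  [on edge]
    (2,5)@(5, 11): e=[0,12,12] → .  [on edge]
    (1,6)@(3, 13): e=[0,4,20] → .  [on edge]
  covered (2 px):
    . . . . . . .
    . . . . . . .
    . . . . . . .
    . . . . . . .
    . . X . . . .
    . X . . . . .
    . . . . . . .
T2:
  2·area = 76
  edge (14, 14)→(0, 4): d=(-14,-10) top-left  bias=+0
  edge (0, 4)→(2, 0): d=(2,-4) top-left  bias=+0
  edge (2, 0)→(14, 14): d=(12,14) right/bottom  bias=-1
    (0,1)@(1, 3): e=[24,2,50] → X
    (1,1)@(3, 3): e=[44,10,22] → X
    (2,1)@(5, 3): e=[64,18,-6] → .
    (0,2)@(1, 5): e=[-4,6,74] → .
    (1,2)@(3, 5): e=[16,14,46] → X
    (2,2)@(5, 5): e=[36,22,18] → X
    (3,2)@(7, 5): e=[56,30,-10] → .
    (1,3)@(3, 7): e=[-12,18,70] → .
    (2,3)@(5, 7): e=[8,26,42] → X
    (3,3)@(7, 7): e=[28,34,14] → X
    (4,3)@(9, 7): e=[48,42,-14] → .
    (2,4)@(5, 9): e=[-20,30,66] → .
    (3,4)@(7, 9): e=[0,38,38] → X  [on edge]
  covered (10 px):
    . . . . . . .
    X X . . . . .
    . X X . . . .
    . . X X . . .
    . . . X X . .
    . . . . . X .
    . . . . . . X

Answer: 16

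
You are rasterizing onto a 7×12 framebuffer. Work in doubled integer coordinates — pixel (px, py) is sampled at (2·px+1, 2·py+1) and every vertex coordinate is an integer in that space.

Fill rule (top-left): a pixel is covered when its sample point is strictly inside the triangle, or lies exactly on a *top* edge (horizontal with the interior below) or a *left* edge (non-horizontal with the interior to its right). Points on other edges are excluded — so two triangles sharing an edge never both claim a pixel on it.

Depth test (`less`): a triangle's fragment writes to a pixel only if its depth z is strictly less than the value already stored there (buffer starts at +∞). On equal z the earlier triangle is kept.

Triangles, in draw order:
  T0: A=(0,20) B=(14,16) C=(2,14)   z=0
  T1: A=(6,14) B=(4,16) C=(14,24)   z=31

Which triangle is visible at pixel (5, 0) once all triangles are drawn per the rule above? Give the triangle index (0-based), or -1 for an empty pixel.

T0:
  2·area = 76  (B↔C swapped to make it positive)
  edge (0, 20)→(2, 14): d=(2,-6) top-left  bias=+0
  edge (2, 14)→(14, 16): d=(12,2) right/bottom  bias=-1
  edge (14, 16)→(0, 20): d=(-14,4) right/bottom  bias=-1
    (2,2)@(5, 5): e=[0,-114,190] → ·  [on edge]
    (1,5)@(3, 11): e=[0,-38,114] → ·  [on edge]
    (1,7)@(3, 15): e=[8,10,58] → █
    (2,7)@(5, 15): e=[20,6,50] → █
    (3,7)@(7, 15): e=[32,2,42] → █
    (4,7)@(9, 15): e=[44,-2,34] → ·
    (0,8)@(1, 17): e=[0,38,38] → █  [on edge]
    (4,8)@(9, 17): e=[48,22,6] → █
    (5,8)@(11, 17): e=[60,18,-2] → ·
    (0,9)@(1, 19): e=[4,62,10] → █
    (2,9)@(5, 19): e=[28,54,-6] → ·
    (3,9)@(7, 19): e=[40,50,-14] → ·
  covered (10 px):
    · · · · · · ·
    · · · · · · ·
    · · · · · · ·
    · · · · · · ·
    · · · · · · ·
    · · · · · · ·
    · · · · · · ·
    · █ █ █ · · ·
    █ █ █ █ █ · ·
    █ █ · · · · ·
    · · · · · · ·
    · · · · · · ·
T1:
  2·area = 36  (B↔C swapped to make it positive)
  edge (6, 14)→(14, 24): d=(8,10) right/bottom  bias=-1
  edge (14, 24)→(4, 16): d=(-10,-8) top-left  bias=+0
  edge (4, 16)→(6, 14): d=(2,-2) top-left  bias=+0
    (6,3)@(13, 7): e=[-126,162,0] → ·  [on edge]
    (5,4)@(11, 9): e=[-90,126,0] → ·  [on edge]
    (4,5)@(9, 11): e=[-54,90,0] → ·  [on edge]
    (3,6)@(7, 13): e=[-18,54,0] → ·  [on edge]
    (2,7)@(5, 15): e=[18,18,0] → █  [on edge]
    (3,7)@(7, 15): e=[-2,34,4] → ·
    (1,8)@(3, 17): e=[54,-18,0] → ·  [on edge]
    (2,8)@(5, 17): e=[34,-2,4] → ·
    (3,8)@(7, 17): e=[14,14,8] → █
    (4,8)@(9, 17): e=[-6,30,12] → ·
    (0,9)@(1, 19): e=[90,-54,0] → ·  [on edge]
    (3,9)@(7, 19): e=[30,-6,12] → ·
  covered (5 px):
    · · · · · · ·
    · · · · · · ·
    · · · · · · ·
    · · · · · · ·
    · · · · · · ·
    · · · · · · ·
    · · · · · · ·
    · · █ · · · ·
    · · · █ · · ·
    · · · · █ · ·
    · · · · · █ ·
    · · · · · · █

Z-buffer (winner per pixel, '.' = empty):
  . . . . . . .
  . . . . . . .
  . . . . . . .
  . . . . . . .
  . . . . . . .
  . . . . . . .
  . . . . . . .
  . 0 0 0 . . .
  0 0 0 0 0 . .
  0 0 . . 1 . .
  . . . . . 1 .
  . . . . . . 1

Final: -1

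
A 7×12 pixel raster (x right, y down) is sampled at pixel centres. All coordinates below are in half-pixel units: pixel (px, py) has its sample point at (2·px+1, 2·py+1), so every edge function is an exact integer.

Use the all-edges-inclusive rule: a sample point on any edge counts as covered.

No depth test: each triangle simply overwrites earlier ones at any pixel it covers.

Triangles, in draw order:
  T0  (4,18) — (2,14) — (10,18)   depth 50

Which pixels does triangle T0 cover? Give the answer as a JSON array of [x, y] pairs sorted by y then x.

T0:
  2·area = 24
  edge (4, 18)→(2, 14): d=(-2,-4) inclusive
  edge (2, 14)→(10, 18): d=(8,4) inclusive
  edge (10, 18)→(4, 18): d=(-6,0) inclusive
    (1,7)@(3, 15): e=[2,4,18] → █
    (2,7)@(5, 15): e=[10,-4,18] → ·
    (1,8)@(3, 17): e=[-2,20,6] → ·
    (2,8)@(5, 17): e=[6,12,6] → █
    (3,8)@(7, 17): e=[14,4,6] → █
    (4,8)@(9, 17): e=[22,-4,6] → ·
    (2,9)@(5, 19): e=[2,28,-6] → ·
    (3,9)@(7, 19): e=[10,20,-6] → ·
  covered (3 px):
    · · · · · · ·
    · · · · · · ·
    · · · · · · ·
    · · · · · · ·
    · · · · · · ·
    · · · · · · ·
    · · · · · · ·
    · █ · · · · ·
    · · █ █ · · ·
    · · · · · · ·
    · · · · · · ·
    · · · · · · ·

Final: [[1,7],[2,8],[3,8]]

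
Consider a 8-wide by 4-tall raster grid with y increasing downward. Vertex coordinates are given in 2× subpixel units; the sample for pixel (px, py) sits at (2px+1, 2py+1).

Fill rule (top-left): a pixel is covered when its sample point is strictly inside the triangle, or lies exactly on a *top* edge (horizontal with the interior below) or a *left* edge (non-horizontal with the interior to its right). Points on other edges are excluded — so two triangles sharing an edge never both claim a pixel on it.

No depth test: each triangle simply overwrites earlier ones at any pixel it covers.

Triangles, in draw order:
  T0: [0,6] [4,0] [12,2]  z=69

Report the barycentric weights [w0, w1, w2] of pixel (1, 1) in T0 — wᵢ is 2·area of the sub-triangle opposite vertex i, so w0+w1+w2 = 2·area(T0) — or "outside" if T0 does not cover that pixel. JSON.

T0:
  2·area = 56
  edge (0, 6)→(4, 0): d=(4,-6) top-left  bias=+0
  edge (4, 0)→(12, 2): d=(8,2) right/bottom  bias=-1
  edge (12, 2)→(0, 6): d=(-12,4) right/bottom  bias=-1
    (2,0)@(5, 1): e=[10,6,40] → █
    (3,0)@(7, 1): e=[22,2,32] → █
    (4,0)@(9, 1): e=[34,-2,24] → ·
    (7,0)@(15, 1): e=[70,-14,0] → ·  [on edge]
    (1,1)@(3, 3): e=[6,26,24] → █
    (4,1)@(9, 3): e=[42,14,0] → ·  [on edge]
    (0,2)@(1, 5): e=[2,46,8] → █
    (1,2)@(3, 5): e=[14,42,0] → ·  [on edge]
    (2,2)@(5, 5): e=[26,38,-8] → ·
    (3,2)@(7, 5): e=[38,34,-16] → ·
    (0,3)@(1, 7): e=[10,62,-16] → ·
  covered (6 px):
    · · █ █ · · · ·
    · █ █ █ · · · ·
    █ · · · · · · ·
    · · · · · · · ·

Answer: [26,24,6]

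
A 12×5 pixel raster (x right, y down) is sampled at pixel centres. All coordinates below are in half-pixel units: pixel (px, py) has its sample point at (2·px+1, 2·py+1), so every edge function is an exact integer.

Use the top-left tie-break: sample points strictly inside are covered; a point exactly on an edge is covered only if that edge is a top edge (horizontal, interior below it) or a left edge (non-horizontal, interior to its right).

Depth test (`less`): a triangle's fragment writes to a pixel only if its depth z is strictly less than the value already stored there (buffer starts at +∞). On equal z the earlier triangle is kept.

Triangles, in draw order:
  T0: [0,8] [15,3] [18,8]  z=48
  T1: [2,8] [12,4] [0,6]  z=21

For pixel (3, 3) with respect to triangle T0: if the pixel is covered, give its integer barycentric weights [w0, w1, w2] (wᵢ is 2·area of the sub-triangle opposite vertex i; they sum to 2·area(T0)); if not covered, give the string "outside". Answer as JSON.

T0:
  2·area = 90
  edge (0, 8)→(15, 3): d=(15,-5) top-left  bias=+0
  edge (15, 3)→(18, 8): d=(3,5) right/bottom  bias=-1
  edge (18, 8)→(0, 8): d=(-18,0) right/bottom  bias=-1
    (10,0)@(21, 1): e=[0,-36,126] → ·  [on edge]
    (7,1)@(15, 3): e=[0,0,90] → ·  [on edge]
    (4,2)@(9, 5): e=[0,36,54] → #  [on edge]
    (5,2)@(11, 5): e=[10,26,54] → #
    (6,2)@(13, 5): e=[20,16,54] → #
    (7,2)@(15, 5): e=[30,6,54] → #
    (8,2)@(17, 5): e=[40,-4,54] → ·
    (1,3)@(3, 7): e=[0,72,18] → #  [on edge]
    (2,3)@(5, 7): e=[10,62,18] → #
    (3,3)@(7, 7): e=[20,52,18] → #
    (8,3)@(17, 7): e=[70,2,18] → #
    (9,3)@(19, 7): e=[80,-8,18] → ·
  covered (12 px):
    · · · · · · · · · · · ·
    · · · · · · · · · · · ·
    · · · · # # # # · · · ·
    · # # # # # # # # · · ·
    · · · · · · · · · · · ·
T1:
  2·area = 28  (B↔C swapped to make it positive)
  edge (2, 8)→(0, 6): d=(-2,-2) top-left  bias=+0
  edge (0, 6)→(12, 4): d=(12,-2) top-left  bias=+0
  edge (12, 4)→(2, 8): d=(-10,4) right/bottom  bias=-1
    (3,2)@(7, 5): e=[16,2,10] → #
    (4,2)@(9, 5): e=[20,6,2] → #
    (5,2)@(11, 5): e=[24,10,-6] → ·
    (0,3)@(1, 7): e=[0,14,14] → #  [on edge]
    (1,3)@(3, 7): e=[4,18,6] → #
    (2,3)@(5, 7): e=[8,22,-2] → ·
    (3,3)@(7, 7): e=[12,26,-10] → ·
    (4,3)@(9, 7): e=[16,30,-18] → ·
    (0,4)@(1, 9): e=[-4,38,-6] → ·
    (1,4)@(3, 9): e=[0,42,-14] → ·  [on edge]
  covered (4 px):
    · · · · · · · · · · · ·
    · · · · · · · · · · · ·
    · · · # # · · · · · · ·
    # # · · · · · · · · · ·
    · · · · · · · · · · · ·

Final: [52,18,20]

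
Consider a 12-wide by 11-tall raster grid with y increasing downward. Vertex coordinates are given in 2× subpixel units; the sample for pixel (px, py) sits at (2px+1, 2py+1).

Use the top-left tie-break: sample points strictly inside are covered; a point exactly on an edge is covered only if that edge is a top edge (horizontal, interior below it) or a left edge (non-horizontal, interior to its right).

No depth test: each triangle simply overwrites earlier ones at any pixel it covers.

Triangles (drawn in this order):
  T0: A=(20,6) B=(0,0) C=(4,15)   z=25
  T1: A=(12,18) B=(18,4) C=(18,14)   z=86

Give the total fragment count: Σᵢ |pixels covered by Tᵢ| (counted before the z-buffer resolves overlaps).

T0:
  2·area = 276  (B↔C swapped to make it positive)
  edge (20, 6)→(4, 15): d=(-16,9) right/bottom  bias=-1
  edge (4, 15)→(0, 0): d=(-4,-15) top-left  bias=+0
  edge (0, 0)→(20, 6): d=(20,6) right/bottom  bias=-1
    (0,0)@(1, 1): e=[251,11,14] → █
    (1,0)@(3, 1): e=[233,41,2] → █
    (2,0)@(5, 1): e=[215,71,-10] → ·
    (0,1)@(1, 3): e=[219,3,54] → █
    (2,1)@(5, 3): e=[183,63,30] → █
    (3,1)@(7, 3): e=[165,93,18] → █
    (4,1)@(9, 3): e=[147,123,6] → █
    (5,1)@(11, 3): e=[129,153,-6] → ·
    (0,2)@(1, 5): e=[187,-5,94] → ·
    (1,2)@(3, 5): e=[169,25,82] → █
    (5,2)@(11, 5): e=[97,145,34] → █
    (6,2)@(13, 5): e=[79,175,22] → █
  covered (35 px):
    █ █ · · · · · · · · · ·
    █ █ █ █ █ · · · · · · ·
    · █ █ █ █ █ █ █ · · · ·
    · █ █ █ █ █ █ █ █ · · ·
    · █ █ █ █ █ █ · · · · ·
    · █ █ █ █ █ · · · · · ·
    · · █ █ · · · · · · · ·
    · · · · · · · · · · · ·
    · · · · · · · · · · · ·
    · · · · · · · · · · · ·
    · · · · · · · · · · · ·
T1:
  2·area = 60
  edge (12, 18)→(18, 4): d=(6,-14) top-left  bias=+0
  edge (18, 4)→(18, 14): d=(0,10) right/bottom  bias=-1
  edge (18, 14)→(12, 18): d=(-6,4) right/bottom  bias=-1
    (8,3)@(17, 7): e=[4,10,46] → █
    (9,3)@(19, 7): e=[32,-10,38] → ·
    (8,4)@(17, 9): e=[16,10,34] → █
    (9,4)@(19, 9): e=[44,-10,26] → ·
    (7,5)@(15, 11): e=[0,30,30] → █  [on edge]
    (9,5)@(19, 11): e=[56,-10,14] → ·
    (7,6)@(15, 13): e=[12,30,18] → █
    (9,6)@(19, 13): e=[68,-10,2] → ·
    (7,7)@(15, 15): e=[24,30,6] → █
    (8,7)@(17, 15): e=[52,10,-2] → ·
    (6,8)@(13, 17): e=[8,50,2] → █
    (7,8)@(15, 17): e=[36,30,-6] → ·
  covered (8 px):
    · · · · · · · · · · · ·
    · · · · · · · · · · · ·
    · · · · · · · · · · · ·
    · · · · · · · · █ · · ·
    · · · · · · · · █ · · ·
    · · · · · · · █ █ · · ·
    · · · · · · · █ █ · · ·
    · · · · · · · █ · · · ·
    · · · · · · █ · · · · ·
    · · · · · · · · · · · ·
    · · · · · · · · · · · ·

Answer: 43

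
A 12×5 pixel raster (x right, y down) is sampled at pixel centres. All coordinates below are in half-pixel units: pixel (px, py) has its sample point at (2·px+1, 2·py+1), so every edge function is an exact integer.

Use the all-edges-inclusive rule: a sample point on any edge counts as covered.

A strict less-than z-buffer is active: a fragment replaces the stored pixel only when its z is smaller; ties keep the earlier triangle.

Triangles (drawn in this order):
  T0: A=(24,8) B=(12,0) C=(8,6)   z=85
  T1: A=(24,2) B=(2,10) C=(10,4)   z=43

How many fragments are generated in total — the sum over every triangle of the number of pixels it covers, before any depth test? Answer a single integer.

T0:
  2·area = 104  (B↔C swapped to make it positive)
  edge (24, 8)→(8, 6): d=(-16,-2) inclusive
  edge (8, 6)→(12, 0): d=(4,-6) inclusive
  edge (12, 0)→(24, 8): d=(12,8) inclusive
    (6,0)@(13, 1): e=[90,10,4] → #
    (7,0)@(15, 1): e=[94,22,-12] → ·
    (5,1)@(11, 3): e=[54,6,44] → #
    (7,1)@(15, 3): e=[62,30,12] → #
    (8,1)@(17, 3): e=[66,42,-4] → ·
    (4,2)@(9, 5): e=[18,2,84] → #
    (8,2)@(17, 5): e=[34,50,20] → #
    (9,2)@(19, 5): e=[38,62,4] → #
    (10,2)@(21, 5): e=[42,74,-12] → ·
    (4,3)@(9, 7): e=[-14,10,108] → ·
    (5,3)@(11, 7): e=[-10,22,92] → ·
    (6,3)@(13, 7): e=[-6,34,76] → ·
  covered (13 px):
    · · · · · · # · · · · ·
    · · · · · # # # · · · ·
    · · · · # # # # # # · ·
    · · · · · · · · # # # ·
    · · · · · · · · · · · ·
T1:
  2·area = 68
  edge (24, 2)→(2, 10): d=(-22,8) inclusive
  edge (2, 10)→(10, 4): d=(8,-6) inclusive
  edge (10, 4)→(24, 2): d=(14,-2) inclusive
    (8,1)@(17, 3): e=[34,34,0] → #  [on edge]
    (9,1)@(19, 3): e=[18,46,4] → #
    (10,1)@(21, 3): e=[2,58,8] → #
    (11,1)@(23, 3): e=[-14,70,12] → ·
    (1,2)@(3, 5): e=[102,-34,0] → ·  [on edge]
    (4,2)@(9, 5): e=[54,2,12] → #
    (5,2)@(11, 5): e=[38,14,16] → #
    (6,2)@(13, 5): e=[22,26,20] → #
    (7,2)@(15, 5): e=[6,38,24] → #
    (8,2)@(17, 5): e=[-10,50,28] → ·
    (9,2)@(19, 5): e=[-26,62,32] → ·
    (10,2)@(21, 5): e=[-42,74,36] → ·
  covered (9 px):
    · · · · · · · · · · · ·
    · · · · · · · · # # # ·
    · · · · # # # # · · · ·
    · · · # # · · · · · · ·
    · · · · · · · · · · · ·

Final: 22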